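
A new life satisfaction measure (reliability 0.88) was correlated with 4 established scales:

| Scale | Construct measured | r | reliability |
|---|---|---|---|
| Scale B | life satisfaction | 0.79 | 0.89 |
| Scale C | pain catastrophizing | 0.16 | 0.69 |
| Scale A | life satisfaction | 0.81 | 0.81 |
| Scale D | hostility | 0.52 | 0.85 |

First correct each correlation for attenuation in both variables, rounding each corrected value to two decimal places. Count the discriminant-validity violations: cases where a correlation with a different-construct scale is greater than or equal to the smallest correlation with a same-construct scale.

Disattenuated r (r / √(r_scale · r_new)):
  Scale B (conv): 0.79 / √(0.89·0.88) = 0.89
  Scale C (disc): 0.16 / √(0.69·0.88) = 0.21
  Scale A (conv): 0.81 / √(0.81·0.88) = 0.96
  Scale D (disc): 0.52 / √(0.85·0.88) = 0.60
Smallest convergent = 0.89. Discriminant values: 0.21, 0.60; count ≥ 0.89 → 0.

0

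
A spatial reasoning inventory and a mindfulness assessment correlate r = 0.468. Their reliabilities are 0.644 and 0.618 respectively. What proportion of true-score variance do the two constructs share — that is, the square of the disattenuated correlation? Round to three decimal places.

0.550

Disattenuated r = 0.468 / √(0.644 × 0.618) = 0.468 / 0.6309 = 0.7418.
Shared true-score variance = 0.7418² = 0.5503 ≈ 0.550.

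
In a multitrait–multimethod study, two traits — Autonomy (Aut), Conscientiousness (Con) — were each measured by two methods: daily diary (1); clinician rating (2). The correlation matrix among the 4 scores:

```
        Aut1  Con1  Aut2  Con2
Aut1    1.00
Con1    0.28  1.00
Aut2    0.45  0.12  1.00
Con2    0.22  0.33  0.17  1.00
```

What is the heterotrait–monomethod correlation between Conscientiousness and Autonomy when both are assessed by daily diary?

Different traits, same method: r(Con1, Aut1) = 0.28.

0.28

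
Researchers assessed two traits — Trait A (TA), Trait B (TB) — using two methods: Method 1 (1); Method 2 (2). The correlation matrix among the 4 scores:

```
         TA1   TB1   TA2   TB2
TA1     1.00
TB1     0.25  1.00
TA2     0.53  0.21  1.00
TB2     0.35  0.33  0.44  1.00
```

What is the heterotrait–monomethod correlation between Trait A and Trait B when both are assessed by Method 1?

0.25

Different traits, same method: r(TA1, TB1) = 0.25.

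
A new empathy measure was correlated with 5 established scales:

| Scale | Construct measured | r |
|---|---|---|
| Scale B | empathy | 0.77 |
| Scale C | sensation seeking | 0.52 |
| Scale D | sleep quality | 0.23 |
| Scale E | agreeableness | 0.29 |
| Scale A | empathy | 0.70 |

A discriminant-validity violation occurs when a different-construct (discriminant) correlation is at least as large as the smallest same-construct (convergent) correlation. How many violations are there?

Convergent (same construct = empathy): Scale B, Scale A.
Smallest convergent = 0.70. Discriminant values: 0.52, 0.23, 0.29; count ≥ 0.70 → 0.

0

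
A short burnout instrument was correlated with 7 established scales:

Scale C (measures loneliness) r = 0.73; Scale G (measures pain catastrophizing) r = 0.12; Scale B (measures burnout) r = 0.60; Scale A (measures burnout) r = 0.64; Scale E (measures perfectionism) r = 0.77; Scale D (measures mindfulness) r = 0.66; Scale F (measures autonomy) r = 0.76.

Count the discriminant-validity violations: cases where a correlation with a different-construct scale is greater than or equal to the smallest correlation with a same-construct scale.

Convergent (same construct = burnout): Scale B, Scale A.
Smallest convergent = 0.60. Discriminant values: 0.73, 0.12, 0.77, 0.66, 0.76; count ≥ 0.60 → 4.

4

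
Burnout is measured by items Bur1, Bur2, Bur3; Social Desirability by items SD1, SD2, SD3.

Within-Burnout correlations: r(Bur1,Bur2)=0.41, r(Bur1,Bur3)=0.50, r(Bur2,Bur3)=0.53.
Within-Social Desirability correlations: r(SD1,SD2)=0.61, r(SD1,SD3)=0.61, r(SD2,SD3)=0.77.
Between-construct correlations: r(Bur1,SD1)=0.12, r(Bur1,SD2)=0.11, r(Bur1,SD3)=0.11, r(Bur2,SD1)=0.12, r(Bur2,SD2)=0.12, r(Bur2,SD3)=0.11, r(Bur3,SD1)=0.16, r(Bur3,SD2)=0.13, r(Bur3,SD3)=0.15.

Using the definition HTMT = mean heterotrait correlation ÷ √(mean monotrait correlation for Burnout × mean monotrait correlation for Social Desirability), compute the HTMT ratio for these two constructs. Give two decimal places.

0.22

Mean heterotrait r = 1.13/9 = 0.1256.
Mean within-Bur = 1.44/3 = 0.4800; mean within-SD = 1.99/3 = 0.6633.
Geometric mean = √(0.4800 × 0.6633) = 0.5643.
HTMT = 0.1256 / 0.5643 = 0.22.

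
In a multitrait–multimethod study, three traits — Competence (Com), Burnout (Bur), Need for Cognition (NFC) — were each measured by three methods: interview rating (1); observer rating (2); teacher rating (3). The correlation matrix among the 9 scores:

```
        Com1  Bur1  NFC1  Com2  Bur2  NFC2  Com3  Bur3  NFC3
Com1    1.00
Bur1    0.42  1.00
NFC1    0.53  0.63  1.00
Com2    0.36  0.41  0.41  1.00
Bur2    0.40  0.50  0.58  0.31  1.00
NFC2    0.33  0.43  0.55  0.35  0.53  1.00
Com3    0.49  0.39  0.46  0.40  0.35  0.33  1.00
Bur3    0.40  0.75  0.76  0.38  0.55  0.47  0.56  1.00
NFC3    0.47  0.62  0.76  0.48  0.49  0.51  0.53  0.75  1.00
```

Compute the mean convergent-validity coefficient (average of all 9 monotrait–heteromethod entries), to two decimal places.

Convergent values: 0.36, 0.49, 0.40, 0.50, 0.75, 0.55, 0.55, 0.76, 0.51; mean = 4.87/9 = 0.54.

0.54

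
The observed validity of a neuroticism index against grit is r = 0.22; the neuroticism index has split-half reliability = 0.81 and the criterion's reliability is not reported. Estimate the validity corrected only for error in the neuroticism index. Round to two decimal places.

0.24

Single correction: r_c = r_obs / √r_xx = 0.22 / √0.81 = 0.22 / 0.9000 ≈ 0.24.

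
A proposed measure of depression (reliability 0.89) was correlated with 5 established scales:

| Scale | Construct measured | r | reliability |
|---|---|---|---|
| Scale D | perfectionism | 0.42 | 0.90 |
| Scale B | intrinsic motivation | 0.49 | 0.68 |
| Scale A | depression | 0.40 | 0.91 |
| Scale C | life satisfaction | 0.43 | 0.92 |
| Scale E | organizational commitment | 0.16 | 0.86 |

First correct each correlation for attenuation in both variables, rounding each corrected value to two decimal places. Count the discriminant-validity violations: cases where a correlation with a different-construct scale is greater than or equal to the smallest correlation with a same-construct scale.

3

Disattenuated r (r / √(r_scale · r_new)):
  Scale D (disc): 0.42 / √(0.90·0.89) = 0.47
  Scale B (disc): 0.49 / √(0.68·0.89) = 0.63
  Scale A (conv): 0.40 / √(0.91·0.89) = 0.44
  Scale C (disc): 0.43 / √(0.92·0.89) = 0.48
  Scale E (disc): 0.16 / √(0.86·0.89) = 0.18
Smallest convergent = 0.44. Discriminant values: 0.47, 0.63, 0.48, 0.18; count ≥ 0.44 → 3.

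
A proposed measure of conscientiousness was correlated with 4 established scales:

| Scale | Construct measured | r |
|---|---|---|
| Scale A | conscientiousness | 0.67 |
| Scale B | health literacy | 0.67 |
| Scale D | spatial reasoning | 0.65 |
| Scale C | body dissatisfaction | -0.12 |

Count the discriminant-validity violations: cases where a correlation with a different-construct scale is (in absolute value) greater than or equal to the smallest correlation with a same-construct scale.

1

Convergent (same construct = conscientiousness): Scale A.
Smallest convergent = 0.67. Discriminant |r|: 0.67, 0.65, 0.12; count ≥ 0.67 → 1.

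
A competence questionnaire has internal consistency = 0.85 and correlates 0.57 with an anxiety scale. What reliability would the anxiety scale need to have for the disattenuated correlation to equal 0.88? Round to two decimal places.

r_true = r_obs / √(r_xx · r_yy) ⇒ 0.88 = 0.57 / √(0.85 · r_yy).
√(0.85 · r_yy) = 0.57 / 0.88 = 0.6477; 0.85 · r_yy = 0.4195; r_yy = 0.4195 / 0.85 ≈ 0.49.

0.49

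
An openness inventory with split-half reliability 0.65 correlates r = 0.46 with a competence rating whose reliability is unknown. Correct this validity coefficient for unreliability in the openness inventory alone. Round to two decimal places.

Single correction: r_c = r_obs / √r_xx = 0.46 / √0.65 = 0.46 / 0.8062 ≈ 0.57.

0.57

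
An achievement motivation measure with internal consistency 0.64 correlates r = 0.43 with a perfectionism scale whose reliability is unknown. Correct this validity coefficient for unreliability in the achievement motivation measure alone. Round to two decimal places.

Single correction: r_c = r_obs / √r_xx = 0.43 / √0.64 = 0.43 / 0.8000 ≈ 0.54.

0.54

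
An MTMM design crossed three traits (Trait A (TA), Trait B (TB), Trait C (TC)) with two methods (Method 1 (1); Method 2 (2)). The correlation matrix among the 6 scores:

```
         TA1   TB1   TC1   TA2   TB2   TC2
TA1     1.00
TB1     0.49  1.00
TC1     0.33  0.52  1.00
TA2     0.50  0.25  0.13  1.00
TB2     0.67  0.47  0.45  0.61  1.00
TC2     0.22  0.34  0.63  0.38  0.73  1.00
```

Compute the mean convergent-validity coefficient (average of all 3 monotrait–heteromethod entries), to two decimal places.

Convergent values: 0.50, 0.47, 0.63; mean = 1.60/3 = 0.53.

0.53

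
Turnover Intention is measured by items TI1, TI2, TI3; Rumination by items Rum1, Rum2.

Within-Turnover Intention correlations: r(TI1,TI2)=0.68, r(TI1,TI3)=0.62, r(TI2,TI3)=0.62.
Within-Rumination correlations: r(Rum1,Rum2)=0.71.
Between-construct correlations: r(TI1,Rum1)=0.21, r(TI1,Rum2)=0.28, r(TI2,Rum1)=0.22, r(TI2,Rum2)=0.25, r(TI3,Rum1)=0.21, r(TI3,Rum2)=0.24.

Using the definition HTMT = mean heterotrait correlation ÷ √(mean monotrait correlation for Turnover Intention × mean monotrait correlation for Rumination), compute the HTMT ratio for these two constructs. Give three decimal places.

0.349

Between-construct mean = 1.41/6 = 0.2350.
Mean within-TI = 1.92/3 = 0.6400; mean within-Rum = 0.71/1 = 0.7100.
Geometric mean = √(0.6400 × 0.7100) = 0.6741.
HTMT = 0.2350 / 0.6741 = 0.349.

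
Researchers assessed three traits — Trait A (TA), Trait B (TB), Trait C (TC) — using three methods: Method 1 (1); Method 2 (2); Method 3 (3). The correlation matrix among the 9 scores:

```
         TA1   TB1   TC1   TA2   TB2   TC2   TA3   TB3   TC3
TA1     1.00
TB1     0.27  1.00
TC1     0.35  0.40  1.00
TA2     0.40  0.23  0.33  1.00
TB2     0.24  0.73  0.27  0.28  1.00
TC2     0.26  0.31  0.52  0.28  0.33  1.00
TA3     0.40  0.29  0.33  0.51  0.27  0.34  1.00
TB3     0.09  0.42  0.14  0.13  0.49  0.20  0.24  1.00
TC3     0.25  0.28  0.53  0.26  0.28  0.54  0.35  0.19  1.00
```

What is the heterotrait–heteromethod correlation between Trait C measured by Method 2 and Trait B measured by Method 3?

Different traits and methods: r(TC2, TB3) = 0.20.

0.20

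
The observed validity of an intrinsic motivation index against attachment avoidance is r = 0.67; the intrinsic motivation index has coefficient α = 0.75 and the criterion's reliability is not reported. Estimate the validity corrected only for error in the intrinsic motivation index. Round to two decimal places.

0.77

Single correction: r_c = r_obs / √r_xx = 0.67 / √0.75 = 0.67 / 0.8660 ≈ 0.77.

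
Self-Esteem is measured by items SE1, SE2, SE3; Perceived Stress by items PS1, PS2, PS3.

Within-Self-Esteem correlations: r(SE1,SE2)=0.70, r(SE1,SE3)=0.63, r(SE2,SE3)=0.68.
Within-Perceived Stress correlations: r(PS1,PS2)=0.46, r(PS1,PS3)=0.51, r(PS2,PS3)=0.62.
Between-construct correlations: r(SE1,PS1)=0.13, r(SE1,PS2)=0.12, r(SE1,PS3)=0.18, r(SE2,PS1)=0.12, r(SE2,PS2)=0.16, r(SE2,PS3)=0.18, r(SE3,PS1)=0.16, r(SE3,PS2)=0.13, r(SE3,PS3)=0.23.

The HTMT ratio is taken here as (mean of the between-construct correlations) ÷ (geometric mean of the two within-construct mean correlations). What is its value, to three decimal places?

0.263

Mean heterotrait r = 1.41/9 = 0.1567.
Mean within-SE = 2.01/3 = 0.6700; mean within-PS = 1.59/3 = 0.5300.
Geometric mean = √(0.6700 × 0.5300) = 0.5959.
HTMT = 0.1567 / 0.5959 = 0.263.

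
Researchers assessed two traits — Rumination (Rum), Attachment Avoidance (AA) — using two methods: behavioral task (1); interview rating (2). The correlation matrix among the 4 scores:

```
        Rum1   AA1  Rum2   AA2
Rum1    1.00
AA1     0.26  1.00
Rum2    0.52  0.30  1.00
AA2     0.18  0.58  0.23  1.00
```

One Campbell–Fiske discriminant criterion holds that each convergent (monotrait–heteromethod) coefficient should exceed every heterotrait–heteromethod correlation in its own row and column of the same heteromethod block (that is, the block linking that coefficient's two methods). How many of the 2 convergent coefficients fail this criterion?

0

Each convergent coefficient versus the relevant comparison correlations:
Rum (methods 1·2): 0.52 vs {0.18, 0.30} → pass.
AA (methods 1·2): 0.58 vs {0.30, 0.18} → pass.
0 of 2 fail.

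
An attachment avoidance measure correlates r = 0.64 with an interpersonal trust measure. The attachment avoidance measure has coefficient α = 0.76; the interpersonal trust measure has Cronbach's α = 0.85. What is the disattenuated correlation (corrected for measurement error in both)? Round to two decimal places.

r_true = r_obs / √(r_xx · r_yy) = 0.64 / √(0.76 × 0.85) = 0.64 / √0.6460 = 0.64 / 0.8037 ≈ 0.80.

0.80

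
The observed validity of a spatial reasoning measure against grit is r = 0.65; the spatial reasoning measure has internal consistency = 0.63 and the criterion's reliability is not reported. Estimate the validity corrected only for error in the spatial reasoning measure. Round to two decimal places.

0.82

Single correction: r_c = r_obs / √r_xx = 0.65 / √0.63 = 0.65 / 0.7937 ≈ 0.82.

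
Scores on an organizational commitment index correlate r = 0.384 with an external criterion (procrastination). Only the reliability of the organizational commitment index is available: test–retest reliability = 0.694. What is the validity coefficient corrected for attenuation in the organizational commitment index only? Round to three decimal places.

Single correction: r_c = r_obs / √r_xx = 0.384 / √0.694 = 0.384 / 0.8331 ≈ 0.461.

0.461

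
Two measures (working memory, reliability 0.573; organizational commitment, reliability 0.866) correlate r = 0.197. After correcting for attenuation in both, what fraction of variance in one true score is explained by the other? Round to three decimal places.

0.078

Disattenuated r = 0.197 / √(0.573 × 0.866) = 0.197 / 0.7044 = 0.2797.
Shared true-score variance = 0.2797² = 0.0782 ≈ 0.078.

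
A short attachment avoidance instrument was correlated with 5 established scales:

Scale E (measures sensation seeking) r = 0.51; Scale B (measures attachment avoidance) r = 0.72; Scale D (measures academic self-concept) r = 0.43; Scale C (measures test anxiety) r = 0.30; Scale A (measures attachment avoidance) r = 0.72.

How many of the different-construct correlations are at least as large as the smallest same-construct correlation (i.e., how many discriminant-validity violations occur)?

0

Convergent (same construct = attachment avoidance): Scale B, Scale A.
Smallest convergent = 0.72. Discriminant values: 0.51, 0.43, 0.30; count ≥ 0.72 → 0.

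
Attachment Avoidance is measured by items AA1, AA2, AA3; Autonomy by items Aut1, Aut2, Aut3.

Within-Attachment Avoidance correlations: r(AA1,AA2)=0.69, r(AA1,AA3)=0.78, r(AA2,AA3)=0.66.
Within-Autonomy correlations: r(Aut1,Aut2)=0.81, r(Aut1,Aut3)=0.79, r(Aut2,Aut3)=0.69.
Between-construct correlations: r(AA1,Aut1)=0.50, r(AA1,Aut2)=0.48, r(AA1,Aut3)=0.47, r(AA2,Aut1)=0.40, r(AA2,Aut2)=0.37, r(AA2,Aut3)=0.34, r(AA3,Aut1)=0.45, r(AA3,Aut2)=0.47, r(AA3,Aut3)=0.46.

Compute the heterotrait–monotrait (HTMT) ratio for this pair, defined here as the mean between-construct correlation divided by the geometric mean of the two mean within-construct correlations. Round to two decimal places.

Mean heterotrait r = 3.94/9 = 0.4378.
Mean within-AA = 2.13/3 = 0.7100; mean within-Aut = 2.29/3 = 0.7633.
Geometric mean = √(0.7100 × 0.7633) = 0.7362.
HTMT = 0.4378 / 0.7362 = 0.59.

0.59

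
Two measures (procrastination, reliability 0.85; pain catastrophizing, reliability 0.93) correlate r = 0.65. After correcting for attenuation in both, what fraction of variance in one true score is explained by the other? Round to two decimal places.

Disattenuated r = 0.65 / √(0.85 × 0.93) = 0.65 / 0.8891 = 0.7311.
Shared true-score variance = 0.7311² = 0.5345 ≈ 0.53.

0.53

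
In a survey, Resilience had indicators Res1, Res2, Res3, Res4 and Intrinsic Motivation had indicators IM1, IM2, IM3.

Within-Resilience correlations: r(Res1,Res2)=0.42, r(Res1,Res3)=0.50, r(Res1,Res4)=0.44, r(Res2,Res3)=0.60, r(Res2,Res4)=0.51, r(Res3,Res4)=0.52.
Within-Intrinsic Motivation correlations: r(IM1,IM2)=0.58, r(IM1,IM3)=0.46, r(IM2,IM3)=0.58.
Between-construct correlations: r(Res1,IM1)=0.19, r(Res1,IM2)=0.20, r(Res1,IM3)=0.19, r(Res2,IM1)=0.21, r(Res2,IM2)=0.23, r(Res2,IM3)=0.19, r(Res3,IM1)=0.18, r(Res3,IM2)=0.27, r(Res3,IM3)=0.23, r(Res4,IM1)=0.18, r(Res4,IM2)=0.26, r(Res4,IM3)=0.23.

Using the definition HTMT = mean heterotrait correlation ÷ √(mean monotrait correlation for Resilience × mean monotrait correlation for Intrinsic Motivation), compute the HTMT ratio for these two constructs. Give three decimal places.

Between-construct mean = 2.56/12 = 0.2133.
Mean within-Res = 2.99/6 = 0.4983; mean within-IM = 1.62/3 = 0.5400.
Geometric mean = √(0.4983 × 0.5400) = 0.5187.
HTMT = 0.2133 / 0.5187 = 0.411.

0.411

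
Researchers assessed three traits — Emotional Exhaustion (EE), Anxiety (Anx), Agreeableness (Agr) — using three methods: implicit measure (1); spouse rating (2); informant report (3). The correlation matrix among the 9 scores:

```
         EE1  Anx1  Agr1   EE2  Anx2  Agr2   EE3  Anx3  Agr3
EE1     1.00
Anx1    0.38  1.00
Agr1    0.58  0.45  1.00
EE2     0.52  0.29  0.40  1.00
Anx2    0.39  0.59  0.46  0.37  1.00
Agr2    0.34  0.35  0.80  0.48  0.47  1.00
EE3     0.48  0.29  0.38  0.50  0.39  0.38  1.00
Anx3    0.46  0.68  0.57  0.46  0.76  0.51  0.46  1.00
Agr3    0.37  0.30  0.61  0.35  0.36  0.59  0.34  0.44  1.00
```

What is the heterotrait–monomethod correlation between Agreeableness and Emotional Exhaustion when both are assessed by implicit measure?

Different traits, same method: r(Agr1, EE1) = 0.58.

0.58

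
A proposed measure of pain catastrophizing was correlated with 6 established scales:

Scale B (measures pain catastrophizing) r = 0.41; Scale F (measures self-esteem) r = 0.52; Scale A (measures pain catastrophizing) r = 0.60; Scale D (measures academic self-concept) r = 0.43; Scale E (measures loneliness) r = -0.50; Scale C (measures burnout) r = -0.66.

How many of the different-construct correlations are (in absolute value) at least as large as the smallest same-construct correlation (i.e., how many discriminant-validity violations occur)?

4

Convergent (same construct = pain catastrophizing): Scale B, Scale A.
Smallest convergent = 0.41. Discriminant |r|: 0.52, 0.43, 0.50, 0.66; count ≥ 0.41 → 4.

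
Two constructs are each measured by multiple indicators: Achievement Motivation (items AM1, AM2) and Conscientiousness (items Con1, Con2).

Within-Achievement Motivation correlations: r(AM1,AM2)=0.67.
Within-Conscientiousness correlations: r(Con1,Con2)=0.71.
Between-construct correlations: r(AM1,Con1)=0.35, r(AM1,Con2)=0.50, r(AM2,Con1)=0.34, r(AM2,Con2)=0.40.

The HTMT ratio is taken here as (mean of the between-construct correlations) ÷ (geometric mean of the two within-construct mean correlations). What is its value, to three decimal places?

0.576

Mean between = 1.59/4 = 0.3975.
Mean within-AM = 0.67/1 = 0.6700; mean within-Con = 0.71/1 = 0.7100.
Geometric mean = √(0.6700 × 0.7100) = 0.6897.
HTMT = 0.3975 / 0.6897 = 0.576.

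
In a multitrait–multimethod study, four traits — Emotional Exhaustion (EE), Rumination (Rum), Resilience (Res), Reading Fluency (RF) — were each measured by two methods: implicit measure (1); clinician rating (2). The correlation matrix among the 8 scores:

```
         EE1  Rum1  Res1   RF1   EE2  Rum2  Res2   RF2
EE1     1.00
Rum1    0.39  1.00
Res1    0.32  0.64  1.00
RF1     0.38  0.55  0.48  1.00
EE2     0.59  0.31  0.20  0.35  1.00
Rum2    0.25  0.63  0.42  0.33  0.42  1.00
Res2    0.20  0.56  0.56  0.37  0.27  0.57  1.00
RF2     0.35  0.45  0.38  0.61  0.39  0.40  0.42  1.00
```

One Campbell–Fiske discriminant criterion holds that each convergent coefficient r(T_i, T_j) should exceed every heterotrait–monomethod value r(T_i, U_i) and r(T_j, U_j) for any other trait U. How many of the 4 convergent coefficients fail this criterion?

Checking each validity diagonal entry against its comparison values:
EE (methods 1·2): 0.59 vs {0.39, 0.42, 0.32, 0.27, 0.38, 0.39} → pass.
Rum (methods 1·2): 0.63 vs {0.39, 0.42, 0.64, 0.57, 0.55, 0.40} → fail.
Res (methods 1·2): 0.56 vs {0.32, 0.27, 0.64, 0.57, 0.48, 0.42} → fail.
RF (methods 1·2): 0.61 vs {0.38, 0.39, 0.55, 0.40, 0.48, 0.42} → pass.
2 of 4 fail.

2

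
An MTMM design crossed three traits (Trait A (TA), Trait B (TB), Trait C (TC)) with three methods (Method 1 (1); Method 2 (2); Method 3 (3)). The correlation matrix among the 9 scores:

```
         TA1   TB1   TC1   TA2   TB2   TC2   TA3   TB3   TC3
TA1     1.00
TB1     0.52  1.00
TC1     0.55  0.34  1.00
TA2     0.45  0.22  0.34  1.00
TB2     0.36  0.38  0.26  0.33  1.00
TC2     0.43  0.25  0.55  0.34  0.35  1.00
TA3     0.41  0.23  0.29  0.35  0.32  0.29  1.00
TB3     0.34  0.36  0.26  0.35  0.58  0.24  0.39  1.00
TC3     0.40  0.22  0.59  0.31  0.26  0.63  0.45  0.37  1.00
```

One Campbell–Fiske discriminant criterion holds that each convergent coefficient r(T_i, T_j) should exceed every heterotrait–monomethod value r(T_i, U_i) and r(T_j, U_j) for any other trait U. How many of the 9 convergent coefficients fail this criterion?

Checking each validity diagonal entry against its comparison values:
TA (methods 1·2): 0.45 vs {0.52, 0.33, 0.55, 0.34} → fail.
TA (methods 1·3): 0.41 vs {0.52, 0.39, 0.55, 0.45} → fail.
TA (methods 2·3): 0.35 vs {0.33, 0.39, 0.34, 0.45} → fail.
TB (methods 1·2): 0.38 vs {0.52, 0.33, 0.34, 0.35} → fail.
TB (methods 1·3): 0.36 vs {0.52, 0.39, 0.34, 0.37} → fail.
TB (methods 2·3): 0.58 vs {0.33, 0.39, 0.35, 0.37} → pass.
TC (methods 1·2): 0.55 vs {0.55, 0.34, 0.34, 0.35} → fail.
TC (methods 1·3): 0.59 vs {0.55, 0.45, 0.34, 0.37} → pass.
TC (methods 2·3): 0.63 vs {0.34, 0.45, 0.35, 0.37} → pass.
6 of 9 fail.

6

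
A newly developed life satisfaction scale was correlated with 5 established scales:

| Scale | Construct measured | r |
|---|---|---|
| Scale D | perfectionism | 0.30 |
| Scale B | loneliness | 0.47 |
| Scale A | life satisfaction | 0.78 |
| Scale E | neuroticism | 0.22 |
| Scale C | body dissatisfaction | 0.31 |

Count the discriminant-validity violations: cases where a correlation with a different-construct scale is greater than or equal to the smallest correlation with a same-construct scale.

0

Convergent (same construct = life satisfaction): Scale A.
Smallest convergent = 0.78. Discriminant values: 0.30, 0.47, 0.22, 0.31; count ≥ 0.78 → 0.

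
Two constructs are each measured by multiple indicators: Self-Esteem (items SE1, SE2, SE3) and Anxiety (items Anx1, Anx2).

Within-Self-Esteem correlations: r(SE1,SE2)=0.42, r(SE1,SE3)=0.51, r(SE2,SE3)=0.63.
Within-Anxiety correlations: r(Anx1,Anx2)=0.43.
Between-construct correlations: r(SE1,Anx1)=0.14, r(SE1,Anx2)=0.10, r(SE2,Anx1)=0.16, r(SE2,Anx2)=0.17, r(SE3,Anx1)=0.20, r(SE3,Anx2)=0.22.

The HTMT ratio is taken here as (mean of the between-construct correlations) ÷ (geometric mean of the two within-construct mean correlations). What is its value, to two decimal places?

0.35

Mean between = 0.99/6 = 0.1650.
Mean within-SE = 1.56/3 = 0.5200; mean within-Anx = 0.43/1 = 0.4300.
Geometric mean = √(0.5200 × 0.4300) = 0.4729.
HTMT = 0.1650 / 0.4729 = 0.35.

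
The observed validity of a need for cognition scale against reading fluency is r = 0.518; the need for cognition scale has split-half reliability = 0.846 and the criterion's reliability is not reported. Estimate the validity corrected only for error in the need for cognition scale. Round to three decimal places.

0.563

Single correction: r_c = r_obs / √r_xx = 0.518 / √0.846 = 0.518 / 0.9198 ≈ 0.563.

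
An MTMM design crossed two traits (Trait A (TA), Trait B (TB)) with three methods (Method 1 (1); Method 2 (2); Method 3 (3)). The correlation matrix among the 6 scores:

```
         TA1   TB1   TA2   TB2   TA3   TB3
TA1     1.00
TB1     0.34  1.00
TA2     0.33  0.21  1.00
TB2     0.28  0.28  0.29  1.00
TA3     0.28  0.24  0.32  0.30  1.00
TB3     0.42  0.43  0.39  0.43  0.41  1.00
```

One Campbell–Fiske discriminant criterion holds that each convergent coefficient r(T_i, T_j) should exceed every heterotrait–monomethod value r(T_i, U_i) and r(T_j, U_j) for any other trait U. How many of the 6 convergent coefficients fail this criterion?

Each convergent coefficient versus the relevant comparison correlations:
TA (methods 1·2): 0.33 vs {0.34, 0.29} → fail.
TA (methods 1·3): 0.28 vs {0.34, 0.41} → fail.
TA (methods 2·3): 0.32 vs {0.29, 0.41} → fail.
TB (methods 1·2): 0.28 vs {0.34, 0.29} → fail.
TB (methods 1·3): 0.43 vs {0.34, 0.41} → pass.
TB (methods 2·3): 0.43 vs {0.29, 0.41} → pass.
4 of 6 fail.

4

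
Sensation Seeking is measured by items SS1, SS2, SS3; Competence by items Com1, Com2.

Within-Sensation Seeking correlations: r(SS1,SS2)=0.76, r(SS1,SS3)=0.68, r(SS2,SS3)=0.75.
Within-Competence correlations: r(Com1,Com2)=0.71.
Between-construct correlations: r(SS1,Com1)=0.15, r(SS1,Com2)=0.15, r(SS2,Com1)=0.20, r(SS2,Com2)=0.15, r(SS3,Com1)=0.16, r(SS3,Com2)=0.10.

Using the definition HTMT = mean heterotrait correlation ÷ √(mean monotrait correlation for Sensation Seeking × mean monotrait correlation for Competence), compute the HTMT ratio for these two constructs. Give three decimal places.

0.211

Mean heterotrait r = 0.91/6 = 0.1517.
Mean within-SS = 2.19/3 = 0.7300; mean within-Com = 0.71/1 = 0.7100.
Geometric mean = √(0.7300 × 0.7100) = 0.7199.
HTMT = 0.1517 / 0.7199 = 0.211.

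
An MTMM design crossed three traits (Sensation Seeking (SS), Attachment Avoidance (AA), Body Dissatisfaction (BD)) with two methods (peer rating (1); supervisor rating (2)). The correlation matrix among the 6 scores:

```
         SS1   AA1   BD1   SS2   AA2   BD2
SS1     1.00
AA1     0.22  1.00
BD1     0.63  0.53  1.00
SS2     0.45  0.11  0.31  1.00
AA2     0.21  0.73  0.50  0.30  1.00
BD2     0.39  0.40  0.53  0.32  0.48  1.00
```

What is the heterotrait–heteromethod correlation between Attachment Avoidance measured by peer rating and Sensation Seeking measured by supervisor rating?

0.11

Different traits and methods: r(AA1, SS2) = 0.11.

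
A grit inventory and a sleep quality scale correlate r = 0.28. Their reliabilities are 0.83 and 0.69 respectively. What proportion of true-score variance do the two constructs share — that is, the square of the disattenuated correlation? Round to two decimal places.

Disattenuated r = 0.28 / √(0.83 × 0.69) = 0.28 / 0.7568 = 0.3700.
Shared true-score variance = 0.3700² = 0.1369 ≈ 0.14.

0.14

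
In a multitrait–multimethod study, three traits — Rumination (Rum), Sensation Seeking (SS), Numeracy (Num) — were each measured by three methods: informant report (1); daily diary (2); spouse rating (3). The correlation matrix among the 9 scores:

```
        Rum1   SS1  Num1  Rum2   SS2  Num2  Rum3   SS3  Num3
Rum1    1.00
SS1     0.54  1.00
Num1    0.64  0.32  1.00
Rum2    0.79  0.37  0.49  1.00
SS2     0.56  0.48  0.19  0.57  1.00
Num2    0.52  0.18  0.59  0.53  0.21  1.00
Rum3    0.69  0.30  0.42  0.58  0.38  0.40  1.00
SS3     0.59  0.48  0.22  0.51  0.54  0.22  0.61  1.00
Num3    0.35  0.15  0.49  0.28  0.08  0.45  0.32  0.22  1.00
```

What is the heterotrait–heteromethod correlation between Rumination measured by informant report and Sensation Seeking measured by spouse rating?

Different traits and methods: r(Rum1, SS3) = 0.59.

0.59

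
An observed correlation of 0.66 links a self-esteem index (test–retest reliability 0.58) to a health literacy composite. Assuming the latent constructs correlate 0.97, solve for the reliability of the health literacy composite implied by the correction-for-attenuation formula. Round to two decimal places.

r_true = r_obs / √(r_xx · r_yy) ⇒ 0.97 = 0.66 / √(0.58 · r_yy).
√(0.58 · r_yy) = 0.66 / 0.97 = 0.6804; 0.58 · r_yy = 0.4629; r_yy = 0.4629 / 0.58 ≈ 0.80.

0.80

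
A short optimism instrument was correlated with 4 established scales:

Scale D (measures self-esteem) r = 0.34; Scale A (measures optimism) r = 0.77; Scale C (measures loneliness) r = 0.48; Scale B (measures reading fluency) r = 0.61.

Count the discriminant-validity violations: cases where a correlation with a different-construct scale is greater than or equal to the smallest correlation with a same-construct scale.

0

Convergent (same construct = optimism): Scale A.
Smallest convergent = 0.77. Discriminant values: 0.34, 0.48, 0.61; count ≥ 0.77 → 0.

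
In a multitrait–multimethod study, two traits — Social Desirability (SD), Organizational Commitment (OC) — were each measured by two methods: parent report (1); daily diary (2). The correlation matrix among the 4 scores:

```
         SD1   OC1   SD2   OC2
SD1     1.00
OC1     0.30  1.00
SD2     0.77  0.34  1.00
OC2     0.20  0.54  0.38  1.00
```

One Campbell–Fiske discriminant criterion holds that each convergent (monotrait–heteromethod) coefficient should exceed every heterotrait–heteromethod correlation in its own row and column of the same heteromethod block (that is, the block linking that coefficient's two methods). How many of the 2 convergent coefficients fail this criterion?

0

Convergent coefficients and their comparison sets:
SD (methods 1·2): 0.77 vs {0.20, 0.34} → pass.
OC (methods 1·2): 0.54 vs {0.34, 0.20} → pass.
0 of 2 fail.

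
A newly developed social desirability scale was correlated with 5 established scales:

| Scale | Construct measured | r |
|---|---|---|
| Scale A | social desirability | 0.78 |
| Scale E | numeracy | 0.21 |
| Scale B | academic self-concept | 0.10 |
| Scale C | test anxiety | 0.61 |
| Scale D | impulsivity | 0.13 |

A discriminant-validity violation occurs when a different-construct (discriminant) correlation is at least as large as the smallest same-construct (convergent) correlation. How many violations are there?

Convergent (same construct = social desirability): Scale A.
Smallest convergent = 0.78. Discriminant values: 0.21, 0.10, 0.61, 0.13; count ≥ 0.78 → 0.

0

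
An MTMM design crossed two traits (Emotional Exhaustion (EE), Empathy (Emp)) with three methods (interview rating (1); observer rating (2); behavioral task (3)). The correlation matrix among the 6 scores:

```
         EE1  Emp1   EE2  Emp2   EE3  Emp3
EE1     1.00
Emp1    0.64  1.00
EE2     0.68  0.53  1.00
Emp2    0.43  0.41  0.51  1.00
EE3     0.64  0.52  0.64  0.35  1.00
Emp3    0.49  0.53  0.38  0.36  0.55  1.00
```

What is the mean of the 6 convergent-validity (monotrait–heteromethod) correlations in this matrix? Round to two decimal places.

Convergent values: 0.68, 0.64, 0.64, 0.41, 0.53, 0.36; mean = 3.26/6 = 0.54.

0.54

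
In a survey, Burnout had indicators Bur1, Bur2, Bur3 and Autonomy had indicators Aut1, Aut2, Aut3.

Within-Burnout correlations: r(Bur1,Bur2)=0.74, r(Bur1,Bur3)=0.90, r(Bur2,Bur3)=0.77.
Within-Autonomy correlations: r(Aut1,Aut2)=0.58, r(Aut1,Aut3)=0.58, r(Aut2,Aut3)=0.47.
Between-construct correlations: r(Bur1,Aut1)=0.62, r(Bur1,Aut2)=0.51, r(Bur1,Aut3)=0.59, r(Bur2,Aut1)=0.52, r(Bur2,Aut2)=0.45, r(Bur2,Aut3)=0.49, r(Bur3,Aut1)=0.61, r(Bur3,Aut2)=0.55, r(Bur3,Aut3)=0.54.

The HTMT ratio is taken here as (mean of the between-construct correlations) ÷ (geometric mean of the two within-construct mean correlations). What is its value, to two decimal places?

0.82

Mean between = 4.88/9 = 0.5422.
Mean within-Bur = 2.41/3 = 0.8033; mean within-Aut = 1.63/3 = 0.5433.
Geometric mean = √(0.8033 × 0.5433) = 0.6606.
HTMT = 0.5422 / 0.6606 = 0.82.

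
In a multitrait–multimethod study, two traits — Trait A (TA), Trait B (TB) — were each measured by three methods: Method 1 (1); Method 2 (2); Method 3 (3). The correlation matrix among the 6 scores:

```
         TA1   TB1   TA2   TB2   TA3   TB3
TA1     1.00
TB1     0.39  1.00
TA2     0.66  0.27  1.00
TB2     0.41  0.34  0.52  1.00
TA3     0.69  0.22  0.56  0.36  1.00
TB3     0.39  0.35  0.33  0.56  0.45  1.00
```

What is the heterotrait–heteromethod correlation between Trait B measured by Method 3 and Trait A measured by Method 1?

Different traits and methods: r(TB3, TA1) = 0.39.

0.39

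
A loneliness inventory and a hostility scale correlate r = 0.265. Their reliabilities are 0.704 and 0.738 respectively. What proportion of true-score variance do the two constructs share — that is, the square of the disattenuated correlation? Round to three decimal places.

0.135

Disattenuated r = 0.265 / √(0.704 × 0.738) = 0.265 / 0.7208 = 0.3676.
Shared true-score variance = 0.3676² = 0.1351 ≈ 0.135.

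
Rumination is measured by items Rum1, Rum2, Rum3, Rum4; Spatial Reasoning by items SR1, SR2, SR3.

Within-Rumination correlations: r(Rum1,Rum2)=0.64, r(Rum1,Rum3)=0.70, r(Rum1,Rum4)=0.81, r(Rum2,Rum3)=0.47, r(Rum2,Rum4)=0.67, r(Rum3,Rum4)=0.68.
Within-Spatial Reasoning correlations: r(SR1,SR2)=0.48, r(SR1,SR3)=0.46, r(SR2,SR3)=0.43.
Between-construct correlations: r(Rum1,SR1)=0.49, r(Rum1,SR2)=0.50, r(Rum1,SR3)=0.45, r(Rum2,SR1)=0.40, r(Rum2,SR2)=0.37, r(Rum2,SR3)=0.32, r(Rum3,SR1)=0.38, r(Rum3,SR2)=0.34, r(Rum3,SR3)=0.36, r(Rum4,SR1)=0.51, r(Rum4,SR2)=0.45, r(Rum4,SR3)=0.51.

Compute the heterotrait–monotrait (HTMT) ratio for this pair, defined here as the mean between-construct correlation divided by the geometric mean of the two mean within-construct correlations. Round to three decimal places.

0.770

Mean between = 5.08/12 = 0.4233.
Mean within-Rum = 3.97/6 = 0.6617; mean within-SR = 1.37/3 = 0.4567.
Geometric mean = √(0.6617 × 0.4567) = 0.5497.
HTMT = 0.4233 / 0.5497 = 0.770.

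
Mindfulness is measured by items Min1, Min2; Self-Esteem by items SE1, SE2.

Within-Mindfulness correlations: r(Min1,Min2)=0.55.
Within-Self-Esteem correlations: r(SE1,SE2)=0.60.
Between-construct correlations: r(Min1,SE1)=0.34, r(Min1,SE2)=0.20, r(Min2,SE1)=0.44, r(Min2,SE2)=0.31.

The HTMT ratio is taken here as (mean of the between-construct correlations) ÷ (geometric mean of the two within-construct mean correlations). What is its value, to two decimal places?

0.56

Between-construct mean = 1.29/4 = 0.3225.
Mean within-Min = 0.55/1 = 0.5500; mean within-SE = 0.60/1 = 0.6000.
Geometric mean = √(0.5500 × 0.6000) = 0.5745.
HTMT = 0.3225 / 0.5745 = 0.56.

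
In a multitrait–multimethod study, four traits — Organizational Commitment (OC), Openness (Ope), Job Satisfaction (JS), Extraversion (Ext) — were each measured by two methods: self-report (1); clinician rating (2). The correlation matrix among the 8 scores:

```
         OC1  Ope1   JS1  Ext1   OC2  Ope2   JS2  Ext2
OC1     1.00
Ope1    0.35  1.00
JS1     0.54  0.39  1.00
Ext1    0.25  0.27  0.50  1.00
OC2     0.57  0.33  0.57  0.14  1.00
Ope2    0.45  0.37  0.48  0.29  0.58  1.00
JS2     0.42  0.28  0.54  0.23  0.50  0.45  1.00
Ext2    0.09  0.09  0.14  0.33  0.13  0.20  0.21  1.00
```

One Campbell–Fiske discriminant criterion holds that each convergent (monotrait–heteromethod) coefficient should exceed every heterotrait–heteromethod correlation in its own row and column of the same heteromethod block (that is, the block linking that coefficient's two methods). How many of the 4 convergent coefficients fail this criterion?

3

Checking each validity diagonal entry against its comparison values:
OC (methods 1·2): 0.57 vs {0.45, 0.33, 0.42, 0.57, 0.09, 0.14} → fail.
Ope (methods 1·2): 0.37 vs {0.33, 0.45, 0.28, 0.48, 0.09, 0.29} → fail.
JS (methods 1·2): 0.54 vs {0.57, 0.42, 0.48, 0.28, 0.14, 0.23} → fail.
Ext (methods 1·2): 0.33 vs {0.14, 0.09, 0.29, 0.09, 0.23, 0.14} → pass.
3 of 4 fail.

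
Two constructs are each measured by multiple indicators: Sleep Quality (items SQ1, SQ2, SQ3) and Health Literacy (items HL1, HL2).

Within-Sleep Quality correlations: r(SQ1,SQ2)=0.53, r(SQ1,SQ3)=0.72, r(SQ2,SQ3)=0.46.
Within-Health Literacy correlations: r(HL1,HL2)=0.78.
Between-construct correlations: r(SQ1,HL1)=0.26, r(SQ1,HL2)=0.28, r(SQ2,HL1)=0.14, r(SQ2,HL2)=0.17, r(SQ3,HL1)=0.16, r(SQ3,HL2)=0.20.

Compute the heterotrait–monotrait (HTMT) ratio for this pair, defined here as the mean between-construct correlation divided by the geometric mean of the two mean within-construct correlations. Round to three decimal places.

0.302

Mean between = 1.21/6 = 0.2017.
Mean within-SQ = 1.71/3 = 0.5700; mean within-HL = 0.78/1 = 0.7800.
Geometric mean = √(0.5700 × 0.7800) = 0.6668.
HTMT = 0.2017 / 0.6668 = 0.302.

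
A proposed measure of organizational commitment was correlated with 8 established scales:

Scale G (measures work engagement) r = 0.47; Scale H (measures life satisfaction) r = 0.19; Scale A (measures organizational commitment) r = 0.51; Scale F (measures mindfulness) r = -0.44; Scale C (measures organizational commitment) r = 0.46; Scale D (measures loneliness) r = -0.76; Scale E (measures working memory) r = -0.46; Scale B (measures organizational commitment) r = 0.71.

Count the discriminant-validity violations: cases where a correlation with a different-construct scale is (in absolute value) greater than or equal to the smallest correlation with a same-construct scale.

3

Convergent (same construct = organizational commitment): Scale A, Scale C, Scale B.
Smallest convergent = 0.46. Discriminant |r|: 0.47, 0.19, 0.44, 0.76, 0.46; count ≥ 0.46 → 3.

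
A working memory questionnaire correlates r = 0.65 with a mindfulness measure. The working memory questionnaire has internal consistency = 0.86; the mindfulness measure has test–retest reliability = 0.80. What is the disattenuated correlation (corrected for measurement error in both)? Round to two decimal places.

r_true = r_obs / √(r_xx · r_yy) = 0.65 / √(0.86 × 0.80) = 0.65 / √0.6880 = 0.65 / 0.8295 ≈ 0.78.

0.78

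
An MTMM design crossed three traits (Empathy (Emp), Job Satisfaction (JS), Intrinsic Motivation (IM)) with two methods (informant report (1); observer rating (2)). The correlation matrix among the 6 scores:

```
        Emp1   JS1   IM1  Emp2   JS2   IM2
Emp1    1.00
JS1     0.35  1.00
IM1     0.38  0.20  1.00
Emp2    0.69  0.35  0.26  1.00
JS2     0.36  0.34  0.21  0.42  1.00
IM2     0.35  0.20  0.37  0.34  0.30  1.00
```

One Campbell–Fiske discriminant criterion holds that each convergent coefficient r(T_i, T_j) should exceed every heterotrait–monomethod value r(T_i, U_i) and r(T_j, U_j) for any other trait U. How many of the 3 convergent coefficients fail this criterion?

2

Convergent coefficients and their comparison sets:
Emp (methods 1·2): 0.69 vs {0.35, 0.42, 0.38, 0.34} → pass.
JS (methods 1·2): 0.34 vs {0.35, 0.42, 0.20, 0.30} → fail.
IM (methods 1·2): 0.37 vs {0.38, 0.34, 0.20, 0.30} → fail.
2 of 3 fail.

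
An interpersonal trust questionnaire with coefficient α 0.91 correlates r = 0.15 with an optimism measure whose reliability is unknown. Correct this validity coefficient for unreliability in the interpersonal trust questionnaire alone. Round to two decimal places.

0.16

Single correction: r_c = r_obs / √r_xx = 0.15 / √0.91 = 0.15 / 0.9539 ≈ 0.16.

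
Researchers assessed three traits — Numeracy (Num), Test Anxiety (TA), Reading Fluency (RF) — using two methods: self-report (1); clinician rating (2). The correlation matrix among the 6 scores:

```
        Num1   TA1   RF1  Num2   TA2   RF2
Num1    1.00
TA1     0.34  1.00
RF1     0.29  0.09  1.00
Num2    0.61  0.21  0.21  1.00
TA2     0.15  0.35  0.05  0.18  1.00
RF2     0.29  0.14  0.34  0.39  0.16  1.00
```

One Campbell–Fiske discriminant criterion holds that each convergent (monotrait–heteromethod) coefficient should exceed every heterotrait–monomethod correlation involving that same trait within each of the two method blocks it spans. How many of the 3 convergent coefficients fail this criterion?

Each convergent coefficient versus the relevant comparison correlations:
Num (methods 1·2): 0.61 vs {0.34, 0.18, 0.29, 0.39} → pass.
TA (methods 1·2): 0.35 vs {0.34, 0.18, 0.09, 0.16} → pass.
RF (methods 1·2): 0.34 vs {0.29, 0.39, 0.09, 0.16} → fail.
1 of 3 fail.

1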